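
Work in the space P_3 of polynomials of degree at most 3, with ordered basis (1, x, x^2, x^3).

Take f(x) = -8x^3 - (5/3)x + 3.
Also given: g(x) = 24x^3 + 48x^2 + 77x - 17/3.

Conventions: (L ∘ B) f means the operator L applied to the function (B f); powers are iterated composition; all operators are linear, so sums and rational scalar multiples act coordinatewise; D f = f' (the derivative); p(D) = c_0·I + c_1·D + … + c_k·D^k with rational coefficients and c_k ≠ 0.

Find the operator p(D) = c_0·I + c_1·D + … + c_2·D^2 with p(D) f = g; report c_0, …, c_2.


p(D) = -3·I − 2·D − (3/2)·D^2, i.e. c_0 = -3, c_1 = -2, c_2 = -3/2

D^0 f = -8x^3 - (5/3)x + 3
D^1 f = -24x^2 - 5/3
D^2 f = -48x
matching coefficients of g against c_0 f + c_1 Df + … from the top degree down determines the c_i
solution: c_0 = -3, c_1 = -2, c_2 = -3/2


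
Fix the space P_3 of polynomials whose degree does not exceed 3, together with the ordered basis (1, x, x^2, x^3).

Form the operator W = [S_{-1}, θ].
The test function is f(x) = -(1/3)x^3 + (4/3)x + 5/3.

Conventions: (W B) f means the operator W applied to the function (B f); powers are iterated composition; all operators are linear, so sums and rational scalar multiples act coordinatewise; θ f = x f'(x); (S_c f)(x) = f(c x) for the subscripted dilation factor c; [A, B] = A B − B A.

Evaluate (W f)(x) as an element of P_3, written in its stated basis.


θ f = -x^3 + (4/3)x
S_{-1} θ f = x^3 - (4/3)x
S_{-1} f = (1/3)x^3 - (4/3)x + 5/3
θ S_{-1} f = x^3 - (4/3)x
[S_{-1}, θ] f = 0

the image equals g(x) = 0


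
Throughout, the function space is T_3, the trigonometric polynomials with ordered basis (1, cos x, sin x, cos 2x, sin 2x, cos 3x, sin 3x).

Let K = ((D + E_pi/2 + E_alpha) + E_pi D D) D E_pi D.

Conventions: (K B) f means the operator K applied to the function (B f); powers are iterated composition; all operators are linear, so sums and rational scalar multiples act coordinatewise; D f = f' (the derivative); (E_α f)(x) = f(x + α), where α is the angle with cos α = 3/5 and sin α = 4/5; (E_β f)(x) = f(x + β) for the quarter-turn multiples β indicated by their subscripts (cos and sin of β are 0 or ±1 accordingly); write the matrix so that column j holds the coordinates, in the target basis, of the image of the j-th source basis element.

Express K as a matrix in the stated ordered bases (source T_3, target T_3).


image of 1: 0
image of cos x: (8/5)cos x - (14/5)sin x
image of sin x: (14/5)cos x + (8/5)sin x
image of cos 2x: (528/25)cos 2x + (296/25)sin 2x
image of sin 2x: -(296/25)cos 2x + (528/25)sin 2x
image of cos 3x: (9072/125)cos 3x - (2646/125)sin 3x
image of sin 3x: (2646/125)cos 3x + (9072/125)sin 3x
each image's coordinates form column j of the matrix

the matrix is [[0, 0, 0, 0, 0, 0, 0]; [0, 8/5, 14/5, 0, 0, 0, 0]; [0, -14/5, 8/5, 0, 0, 0, 0]; [0, 0, 0, 528/25, -296/25, 0, 0]; [0, 0, 0, 296/25, 528/25, 0, 0]; [0, 0, 0, 0, 0, 9072/125, 2646/125]; [0, 0, 0, 0, 0, -2646/125, 9072/125]] (rows listed top to bottom)


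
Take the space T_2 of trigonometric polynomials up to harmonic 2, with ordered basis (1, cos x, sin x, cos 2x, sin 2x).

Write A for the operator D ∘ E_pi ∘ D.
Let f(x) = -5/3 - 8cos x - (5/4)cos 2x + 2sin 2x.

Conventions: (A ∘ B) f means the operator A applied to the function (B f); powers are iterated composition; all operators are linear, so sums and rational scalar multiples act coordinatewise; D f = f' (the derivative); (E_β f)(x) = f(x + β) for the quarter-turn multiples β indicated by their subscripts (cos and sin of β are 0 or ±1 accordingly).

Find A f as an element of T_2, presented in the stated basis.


D f = 8sin x + 4cos 2x + (5/2)sin 2x
E_pi D f = -8sin x + 4cos 2x + (5/2)sin 2x
D E_pi D f = -8cos x + 5cos 2x - 8sin 2x

the result is g(x) = -8cos x + 5cos 2x - 8sin 2x


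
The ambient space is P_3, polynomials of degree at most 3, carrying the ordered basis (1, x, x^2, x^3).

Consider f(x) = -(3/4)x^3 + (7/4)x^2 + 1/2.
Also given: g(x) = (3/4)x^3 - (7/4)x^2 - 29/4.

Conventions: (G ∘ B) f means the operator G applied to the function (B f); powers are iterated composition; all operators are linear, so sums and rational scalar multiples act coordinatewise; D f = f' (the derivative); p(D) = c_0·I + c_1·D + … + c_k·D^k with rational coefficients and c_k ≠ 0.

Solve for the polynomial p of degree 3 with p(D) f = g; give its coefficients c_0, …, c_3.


c_0 = -1, c_1 = 0, c_2 = 0, c_3 = 3/2

D^0 f = -(3/4)x^3 + (7/4)x^2 + 1/2
D^1 f = -(9/4)x^2 + (7/2)x
D^2 f = -(9/2)x + 7/2
D^3 f = -9/2
matching coefficients of g against c_0 f + c_1 Df + … from the top degree down determines the c_i
solution: c_0 = -1, c_1 = 0, c_2 = 0, c_3 = 3/2


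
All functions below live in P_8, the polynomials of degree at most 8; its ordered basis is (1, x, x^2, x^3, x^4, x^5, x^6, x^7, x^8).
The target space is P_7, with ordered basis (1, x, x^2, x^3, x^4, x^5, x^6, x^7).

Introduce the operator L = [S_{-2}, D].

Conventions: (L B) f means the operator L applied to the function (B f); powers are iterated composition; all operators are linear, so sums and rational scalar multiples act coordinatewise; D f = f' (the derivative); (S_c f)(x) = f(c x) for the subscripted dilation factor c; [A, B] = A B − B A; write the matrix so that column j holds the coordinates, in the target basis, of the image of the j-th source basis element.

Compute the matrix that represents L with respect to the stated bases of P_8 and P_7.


image of 1: 0
image of x: 3
image of x^2: -12x
image of x^3: 36x^2
image of x^4: -96x^3
image of x^5: 240x^4
image of x^6: -576x^5
image of x^7: 1344x^6
image of x^8: -3072x^7
each image's coordinates form column j of the matrix

the matrix is [[0, 3, 0, 0, 0, 0, 0, 0, 0]; [0, 0, -12, 0, 0, 0, 0, 0, 0]; [0, 0, 0, 36, 0, 0, 0, 0, 0]; [0, 0, 0, 0, -96, 0, 0, 0, 0]; [0, 0, 0, 0, 0, 240, 0, 0, 0]; [0, 0, 0, 0, 0, 0, -576, 0, 0]; [0, 0, 0, 0, 0, 0, 0, 1344, 0]; [0, 0, 0, 0, 0, 0, 0, 0, -3072]] (rows listed top to bottom)


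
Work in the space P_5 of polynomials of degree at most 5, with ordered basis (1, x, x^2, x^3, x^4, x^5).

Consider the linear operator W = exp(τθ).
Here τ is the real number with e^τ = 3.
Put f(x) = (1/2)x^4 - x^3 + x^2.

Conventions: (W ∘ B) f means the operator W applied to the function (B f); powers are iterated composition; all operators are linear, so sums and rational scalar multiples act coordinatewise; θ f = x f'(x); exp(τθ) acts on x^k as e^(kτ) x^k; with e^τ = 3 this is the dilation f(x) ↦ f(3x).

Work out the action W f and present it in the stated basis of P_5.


the image equals g(x) = (81/2)x^4 - 27x^3 + 9x^2

exp(τθ) x^k = e^(kτ) x^k; with e^τ = 3 this sends x^k to 3^k x^k
x^2 ↦ 9 x^2
x^3 ↦ 27 x^3
x^4 ↦ 81 x^4
applying this coordinatewise to f: exp(τθ) f = (81/2)x^4 - 27x^3 + 9x^2


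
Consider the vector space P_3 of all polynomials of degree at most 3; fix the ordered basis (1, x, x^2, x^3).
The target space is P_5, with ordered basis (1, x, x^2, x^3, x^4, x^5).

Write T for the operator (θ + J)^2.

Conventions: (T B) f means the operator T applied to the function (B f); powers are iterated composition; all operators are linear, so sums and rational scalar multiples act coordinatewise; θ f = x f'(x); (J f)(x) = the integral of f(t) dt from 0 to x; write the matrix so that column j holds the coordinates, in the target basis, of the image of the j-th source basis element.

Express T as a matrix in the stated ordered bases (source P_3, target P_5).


image of 1: (1/2)x^2 + x
image of x: (1/6)x^3 + (3/2)x^2 + x
image of x^2: (1/12)x^4 + (5/3)x^3 + 4x^2
image of x^3: (1/20)x^5 + (7/4)x^4 + 9x^3
each image's coordinates form column j of the matrix

the matrix is [[0, 0, 0, 0]; [1, 1, 0, 0]; [1/2, 3/2, 4, 0]; [0, 1/6, 5/3, 9]; [0, 0, 1/12, 7/4]; [0, 0, 0, 1/20]] (rows listed top to bottom)


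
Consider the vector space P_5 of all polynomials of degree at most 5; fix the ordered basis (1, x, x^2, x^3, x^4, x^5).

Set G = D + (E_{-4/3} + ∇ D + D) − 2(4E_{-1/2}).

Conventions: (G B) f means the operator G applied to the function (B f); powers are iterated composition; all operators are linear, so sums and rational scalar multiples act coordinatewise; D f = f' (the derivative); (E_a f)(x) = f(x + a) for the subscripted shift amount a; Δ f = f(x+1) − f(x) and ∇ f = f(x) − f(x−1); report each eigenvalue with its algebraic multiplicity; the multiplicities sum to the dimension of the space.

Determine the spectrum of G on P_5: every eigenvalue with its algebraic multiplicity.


image of 1: -7
image of x: -7x + 14/3
image of x^2: -7x^2 + (28/3)x + 16/9
image of x^3: -7x^3 + 14x^2 + (16/3)x - 118/27
image of x^4: -7x^4 + (56/3)x^3 + (32/3)x^2 - (472/27)x + 1079/162
image of x^5: -7x^5 + (70/3)x^4 + (160/9)x^3 - (1180/27)x^2 + (5395/162)x - 8713/972
the matrix is upper triangular; its diagonal is (-7, -7, -7, -7, -7, -7)
for a triangular matrix the eigenvalues are the diagonal entries, with algebraic multiplicity their repetition count

λ = -7 (multiplicity 6)


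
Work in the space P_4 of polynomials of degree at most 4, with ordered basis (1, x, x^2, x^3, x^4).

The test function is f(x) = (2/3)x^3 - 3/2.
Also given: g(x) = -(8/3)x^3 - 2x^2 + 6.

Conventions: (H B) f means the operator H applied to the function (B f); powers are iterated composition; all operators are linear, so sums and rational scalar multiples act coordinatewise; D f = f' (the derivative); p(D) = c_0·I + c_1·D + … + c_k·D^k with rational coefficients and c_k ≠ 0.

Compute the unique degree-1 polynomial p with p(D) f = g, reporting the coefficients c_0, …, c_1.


D^0 f = (2/3)x^3 - 3/2
D^1 f = 2x^2
matching coefficients of g against c_0 f + c_1 Df + … from the top degree down determines the c_i
solution: c_0 = -4, c_1 = -1

p(D) = -4·I − D, i.e. c_0 = -4, c_1 = -1


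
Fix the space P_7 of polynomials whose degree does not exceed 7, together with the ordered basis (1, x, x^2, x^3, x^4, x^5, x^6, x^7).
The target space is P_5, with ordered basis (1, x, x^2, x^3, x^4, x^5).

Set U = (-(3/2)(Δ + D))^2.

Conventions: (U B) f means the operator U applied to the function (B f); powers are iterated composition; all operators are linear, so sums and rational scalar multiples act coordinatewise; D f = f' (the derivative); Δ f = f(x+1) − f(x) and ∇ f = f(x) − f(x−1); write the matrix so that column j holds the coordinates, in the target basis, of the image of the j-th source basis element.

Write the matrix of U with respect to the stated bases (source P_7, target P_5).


image of 1: 0
image of x: 0
image of x^2: 18
image of x^3: 54x + 27
image of x^4: 108x^2 + 108x + 99/2
image of x^5: 180x^3 + 270x^2 + (495/2)x + 90
image of x^6: 270x^4 + 540x^3 + (1485/2)x^2 + 540x + 333/2
image of x^7: 378x^5 + 945x^4 + (3465/2)x^3 + 1890x^2 + (2331/2)x + 315
each image's coordinates form column j of the matrix

the matrix is [[0, 0, 18, 27, 99/2, 90, 333/2, 315]; [0, 0, 0, 54, 108, 495/2, 540, 2331/2]; [0, 0, 0, 0, 108, 270, 1485/2, 1890]; [0, 0, 0, 0, 0, 180, 540, 3465/2]; [0, 0, 0, 0, 0, 0, 270, 945]; [0, 0, 0, 0, 0, 0, 0, 378]] (rows listed top to bottom)


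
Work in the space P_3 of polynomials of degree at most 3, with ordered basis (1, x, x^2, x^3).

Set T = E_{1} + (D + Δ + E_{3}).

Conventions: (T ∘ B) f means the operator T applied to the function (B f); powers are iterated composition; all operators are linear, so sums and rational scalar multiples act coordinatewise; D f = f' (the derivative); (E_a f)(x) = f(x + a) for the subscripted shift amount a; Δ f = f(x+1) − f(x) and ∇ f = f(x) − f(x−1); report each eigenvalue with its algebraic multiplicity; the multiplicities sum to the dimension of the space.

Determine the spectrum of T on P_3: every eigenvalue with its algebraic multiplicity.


image of 1: 2
image of x: 2x + 6
image of x^2: 2x^2 + 12x + 11
image of x^3: 2x^3 + 18x^2 + 33x + 29
the matrix is upper triangular; its diagonal is (2, 2, 2, 2)
for a triangular matrix the eigenvalues are the diagonal entries, with algebraic multiplicity their repetition count

λ = 2 (multiplicity 4)


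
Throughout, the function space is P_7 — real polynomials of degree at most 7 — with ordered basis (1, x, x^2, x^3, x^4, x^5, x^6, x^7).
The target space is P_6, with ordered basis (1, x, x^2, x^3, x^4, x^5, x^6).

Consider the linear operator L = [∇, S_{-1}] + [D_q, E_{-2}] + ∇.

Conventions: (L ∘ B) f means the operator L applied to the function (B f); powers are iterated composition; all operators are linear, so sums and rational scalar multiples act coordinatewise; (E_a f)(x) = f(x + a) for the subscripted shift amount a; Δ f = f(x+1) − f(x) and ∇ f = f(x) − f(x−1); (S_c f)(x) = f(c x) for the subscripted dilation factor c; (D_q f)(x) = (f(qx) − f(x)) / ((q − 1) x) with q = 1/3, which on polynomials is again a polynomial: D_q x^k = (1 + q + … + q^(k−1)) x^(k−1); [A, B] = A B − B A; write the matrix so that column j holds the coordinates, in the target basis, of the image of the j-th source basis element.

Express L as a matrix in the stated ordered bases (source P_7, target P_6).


image of 1: 0
image of x: -1
image of x^2: 6x - 7/3
image of x^3: -3x^2 - (47/9)x + 47/9
image of x^4: 12x^3 - (26/3)x^2 + (236/9)x - 571/27
image of x^5: -5x^4 - (1042/81)x^3 + (322/27)x^2 - (5173/81)x + 4463/81
image of x^6: 18x^5 - (4361/243)x^4 + (21620/243)x^3 - (30685/243)x^2 + (53014/243)x - 35251/243
image of x^7: -7x^6 - (5827/243)x^5 + (127/243)x^4 - (153035/729)x^3 + (104017/243)x^2 - (149477/243)x + 255911/729
each image's coordinates form column j of the matrix

the matrix is [[0, -1, -7/3, 47/9, -571/27, 4463/81, -35251/243, 255911/729]; [0, 0, 6, -47/9, 236/9, -5173/81, 53014/243, -149477/243]; [0, 0, 0, -3, -26/3, 322/27, -30685/243, 104017/243]; [0, 0, 0, 0, 12, -1042/81, 21620/243, -153035/729]; [0, 0, 0, 0, 0, -5, -4361/243, 127/243]; [0, 0, 0, 0, 0, 0, 18, -5827/243]; [0, 0, 0, 0, 0, 0, 0, -7]] (rows listed top to bottom)


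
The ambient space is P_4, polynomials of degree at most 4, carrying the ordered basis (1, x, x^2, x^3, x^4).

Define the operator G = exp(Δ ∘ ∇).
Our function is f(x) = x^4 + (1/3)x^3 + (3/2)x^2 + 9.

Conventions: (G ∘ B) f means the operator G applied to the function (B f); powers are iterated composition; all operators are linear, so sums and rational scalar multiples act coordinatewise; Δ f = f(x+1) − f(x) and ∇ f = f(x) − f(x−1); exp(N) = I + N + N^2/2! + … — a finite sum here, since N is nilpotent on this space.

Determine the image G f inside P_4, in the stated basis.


order-1 term: 12x^2 + 2x + 5
order-2 term: 12
the series for exp(Δ ∘ ∇) f terminates at order 2
exp(Δ ∘ ∇) f = x^4 + (1/3)x^3 + (27/2)x^2 + 2x + 26

the image equals g(x) = x^4 + (1/3)x^3 + (27/2)x^2 + 2x + 26


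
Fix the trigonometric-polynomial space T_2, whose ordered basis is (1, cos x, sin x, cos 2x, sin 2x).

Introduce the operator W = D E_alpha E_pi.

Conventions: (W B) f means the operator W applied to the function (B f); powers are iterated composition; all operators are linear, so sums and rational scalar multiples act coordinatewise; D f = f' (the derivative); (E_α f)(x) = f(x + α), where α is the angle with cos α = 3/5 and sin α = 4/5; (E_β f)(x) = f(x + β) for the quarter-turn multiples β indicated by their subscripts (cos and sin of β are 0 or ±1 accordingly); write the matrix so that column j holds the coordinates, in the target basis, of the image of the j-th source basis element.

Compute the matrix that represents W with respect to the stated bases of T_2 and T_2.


image of 1: 0
image of cos x: (4/5)cos x + (3/5)sin x
image of sin x: -(3/5)cos x + (4/5)sin x
image of cos 2x: -(48/25)cos 2x + (14/25)sin 2x
image of sin 2x: -(14/25)cos 2x - (48/25)sin 2x
each image's coordinates form column j of the matrix

the matrix is [[0, 0, 0, 0, 0]; [0, 4/5, -3/5, 0, 0]; [0, 3/5, 4/5, 0, 0]; [0, 0, 0, -48/25, -14/25]; [0, 0, 0, 14/25, -48/25]] (rows listed top to bottom)


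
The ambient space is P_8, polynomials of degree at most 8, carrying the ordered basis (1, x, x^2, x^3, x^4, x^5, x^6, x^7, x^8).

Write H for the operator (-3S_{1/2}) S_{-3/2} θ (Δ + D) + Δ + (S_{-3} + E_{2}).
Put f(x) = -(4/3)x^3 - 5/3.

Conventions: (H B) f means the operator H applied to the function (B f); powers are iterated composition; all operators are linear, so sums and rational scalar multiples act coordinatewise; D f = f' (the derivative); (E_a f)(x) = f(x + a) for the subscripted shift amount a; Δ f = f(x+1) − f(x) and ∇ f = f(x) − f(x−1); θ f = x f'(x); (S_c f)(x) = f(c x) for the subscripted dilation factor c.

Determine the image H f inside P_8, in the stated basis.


Δ f = -4x^2 - 4x - 4/3
D f = -4x^2
(Δ + D) f = -8x^2 - 4x - 4/3
θ (Δ + D) f = -16x^2 - 4x
S_{-3/2} θ (Δ + D) f = -36x^2 + 6x
S_{1/2} (S_{-3/2} θ) (Δ + D) f = -9x^2 + 3x
(-3S_{1/2}) (S_{-3/2} θ) (Δ + D) f = 27x^2 - 9x
Δ f = -4x^2 - 4x - 4/3
S_{-3} f = 36x^3 - 5/3
E_{2} f = -(4/3)x^3 - 8x^2 - 16x - 37/3
(S_{-3} + E_{2}) f = (104/3)x^3 - 8x^2 - 16x - 14
((-3S_{1/2}) S_{-3/2} θ (Δ + D) + Δ + (S_{-3} + E_{2})) f = (104/3)x^3 + 15x^2 - 29x - 46/3

the result is g(x) = (104/3)x^3 + 15x^2 - 29x - 46/3


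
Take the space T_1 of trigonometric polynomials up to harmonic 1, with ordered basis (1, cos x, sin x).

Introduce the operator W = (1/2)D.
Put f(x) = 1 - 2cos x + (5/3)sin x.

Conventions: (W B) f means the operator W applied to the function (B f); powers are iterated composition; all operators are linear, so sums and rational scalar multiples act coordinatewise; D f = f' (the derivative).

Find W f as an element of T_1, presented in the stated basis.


g(x) = (5/6)cos x + sin x

D f = (5/3)cos x + 2sin x
((1/2)D) f = (5/6)cos x + sin x


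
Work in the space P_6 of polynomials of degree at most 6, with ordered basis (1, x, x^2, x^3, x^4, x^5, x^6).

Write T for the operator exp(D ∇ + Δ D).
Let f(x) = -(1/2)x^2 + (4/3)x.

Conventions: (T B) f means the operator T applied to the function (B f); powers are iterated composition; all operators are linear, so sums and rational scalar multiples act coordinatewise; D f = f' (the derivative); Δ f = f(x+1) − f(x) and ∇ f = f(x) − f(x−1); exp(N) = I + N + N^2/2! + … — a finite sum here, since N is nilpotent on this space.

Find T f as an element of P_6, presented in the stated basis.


the result is g(x) = -(1/2)x^2 + (4/3)x - 2

order-1 term: -2
the series for exp(D ∇ + Δ D) f terminates at order 1
exp(D ∇ + Δ D) f = -(1/2)x^2 + (4/3)x - 2


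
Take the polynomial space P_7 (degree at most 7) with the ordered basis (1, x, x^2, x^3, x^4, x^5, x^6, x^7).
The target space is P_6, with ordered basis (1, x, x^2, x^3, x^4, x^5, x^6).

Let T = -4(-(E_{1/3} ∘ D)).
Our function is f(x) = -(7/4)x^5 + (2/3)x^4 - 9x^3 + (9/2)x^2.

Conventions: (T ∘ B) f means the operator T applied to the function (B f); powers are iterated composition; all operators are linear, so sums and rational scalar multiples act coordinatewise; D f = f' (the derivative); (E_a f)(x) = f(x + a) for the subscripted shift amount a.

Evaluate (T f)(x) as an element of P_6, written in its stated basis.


g(x) = -35x^4 - 36x^3 - (362/3)x^2 - (1016/27)x - 1/27

D f = -(35/4)x^4 + (8/3)x^3 - 27x^2 + 9x
E_{1/3} D f = -(35/4)x^4 - 9x^3 - (181/6)x^2 - (254/27)x - 1/108
(-(E_{1/3} ∘ D)) f = (35/4)x^4 + 9x^3 + (181/6)x^2 + (254/27)x + 1/108
(-4(-(E_{1/3} ∘ D))) f = -35x^4 - 36x^3 - (362/3)x^2 - (1016/27)x - 1/27


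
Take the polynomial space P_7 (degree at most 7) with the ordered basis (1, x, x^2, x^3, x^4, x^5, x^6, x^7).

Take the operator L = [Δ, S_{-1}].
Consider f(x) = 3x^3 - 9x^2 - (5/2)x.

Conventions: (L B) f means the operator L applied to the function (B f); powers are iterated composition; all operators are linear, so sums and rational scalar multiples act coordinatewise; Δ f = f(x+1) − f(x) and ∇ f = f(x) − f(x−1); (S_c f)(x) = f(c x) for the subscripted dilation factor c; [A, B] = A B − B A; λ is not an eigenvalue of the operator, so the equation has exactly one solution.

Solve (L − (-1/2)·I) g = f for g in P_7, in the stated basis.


the result is g(x) = 6x^3 + 54x^2 - 437x - 1724

write g with unknown coordinates in the stated basis and equate coefficients in (L − (-1/2)·I) g = f
solving from the highest basis element down gives g = 6x^3 + 54x^2 - 437x - 1724
check: L g = -36x^2 + 216x + 862
so L g − (-1/2)·g = 3x^3 - 9x^2 - (5/2)x = f ✓


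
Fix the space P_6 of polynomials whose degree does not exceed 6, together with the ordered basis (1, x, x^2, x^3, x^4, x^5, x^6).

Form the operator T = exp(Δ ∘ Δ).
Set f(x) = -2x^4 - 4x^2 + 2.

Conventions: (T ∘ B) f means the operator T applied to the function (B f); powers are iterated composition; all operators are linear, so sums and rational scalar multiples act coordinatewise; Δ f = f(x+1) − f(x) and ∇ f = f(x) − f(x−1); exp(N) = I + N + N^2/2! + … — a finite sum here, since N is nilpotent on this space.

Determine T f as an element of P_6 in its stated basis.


the image equals g(x) = -2x^4 - 28x^2 - 48x - 58

order-1 term: -24x^2 - 48x - 36
order-2 term: -24
the series for exp(Δ ∘ Δ) f terminates at order 2
exp(Δ ∘ Δ) f = -2x^4 - 28x^2 - 48x - 58


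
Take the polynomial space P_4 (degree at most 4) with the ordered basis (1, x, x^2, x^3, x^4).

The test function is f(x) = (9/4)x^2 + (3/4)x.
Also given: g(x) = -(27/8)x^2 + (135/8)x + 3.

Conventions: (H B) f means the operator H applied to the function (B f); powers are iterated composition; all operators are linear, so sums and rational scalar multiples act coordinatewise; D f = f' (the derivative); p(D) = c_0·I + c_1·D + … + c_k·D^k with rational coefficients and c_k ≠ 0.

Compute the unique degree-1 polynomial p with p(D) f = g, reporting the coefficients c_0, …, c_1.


p(D) = -(3/2)·I + 4·D, i.e. c_0 = -3/2, c_1 = 4

D^0 f = (9/4)x^2 + (3/4)x
D^1 f = (9/2)x + 3/4
matching coefficients of g against c_0 f + c_1 Df + … from the top degree down determines the c_i
solution: c_0 = -3/2, c_1 = 4


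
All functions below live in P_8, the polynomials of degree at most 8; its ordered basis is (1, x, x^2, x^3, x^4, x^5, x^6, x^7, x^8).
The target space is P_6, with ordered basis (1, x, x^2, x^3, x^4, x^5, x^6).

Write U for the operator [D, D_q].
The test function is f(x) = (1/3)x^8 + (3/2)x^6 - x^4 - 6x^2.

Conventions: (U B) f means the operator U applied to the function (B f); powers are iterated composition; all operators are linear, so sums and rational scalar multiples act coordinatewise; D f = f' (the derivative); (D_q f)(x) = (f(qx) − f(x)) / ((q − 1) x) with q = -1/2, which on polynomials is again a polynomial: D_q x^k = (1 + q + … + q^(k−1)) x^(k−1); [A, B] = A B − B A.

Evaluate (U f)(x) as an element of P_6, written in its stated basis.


D_q f = (85/384)x^7 + (63/64)x^5 - (5/8)x^3 - 3x
D D_q f = (595/384)x^6 + (315/64)x^4 - (15/8)x^2 - 3
D f = (8/3)x^7 + 9x^5 - 4x^3 - 12x
D_q D f = (43/24)x^6 + (99/16)x^4 - 3x^2 - 12
[D, D_q] f = -(31/128)x^6 - (81/64)x^4 + (9/8)x^2 + 9

the result is g(x) = -(31/128)x^6 - (81/64)x^4 + (9/8)x^2 + 9


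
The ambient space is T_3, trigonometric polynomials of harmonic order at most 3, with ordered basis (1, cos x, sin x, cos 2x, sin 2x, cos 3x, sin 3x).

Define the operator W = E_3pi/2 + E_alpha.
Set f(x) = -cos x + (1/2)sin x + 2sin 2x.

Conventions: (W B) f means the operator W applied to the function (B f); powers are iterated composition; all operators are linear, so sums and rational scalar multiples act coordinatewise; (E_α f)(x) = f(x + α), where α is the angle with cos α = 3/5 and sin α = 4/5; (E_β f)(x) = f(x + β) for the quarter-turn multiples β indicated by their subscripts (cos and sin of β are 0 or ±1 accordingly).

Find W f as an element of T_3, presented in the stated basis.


the result is g(x) = -(7/10)cos x + (1/10)sin x + (48/25)cos 2x - (64/25)sin 2x

E_3pi/2 f = -(1/2)cos x - sin x - 2sin 2x
E_alpha f = -(1/5)cos x + (11/10)sin x + (48/25)cos 2x - (14/25)sin 2x
(E_3pi/2 + E_alpha) f = -(7/10)cos x + (1/10)sin x + (48/25)cos 2x - (64/25)sin 2x


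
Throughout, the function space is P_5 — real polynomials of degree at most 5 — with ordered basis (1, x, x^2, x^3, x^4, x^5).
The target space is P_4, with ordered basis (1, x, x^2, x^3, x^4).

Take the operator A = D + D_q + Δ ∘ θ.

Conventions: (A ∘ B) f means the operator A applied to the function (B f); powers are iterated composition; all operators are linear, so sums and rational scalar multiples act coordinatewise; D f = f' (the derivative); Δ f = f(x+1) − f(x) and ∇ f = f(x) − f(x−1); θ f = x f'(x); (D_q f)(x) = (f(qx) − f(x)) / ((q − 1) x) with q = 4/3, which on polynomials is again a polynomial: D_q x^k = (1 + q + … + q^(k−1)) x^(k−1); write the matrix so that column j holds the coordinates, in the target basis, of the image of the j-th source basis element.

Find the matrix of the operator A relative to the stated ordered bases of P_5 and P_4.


image of 1: 0
image of x: 3
image of x^2: (25/3)x + 2
image of x^3: (145/9)x^2 + 9x + 3
image of x^4: (715/27)x^3 + 24x^2 + 16x + 4
image of x^5: (3211/81)x^4 + 50x^3 + 50x^2 + 25x + 5
each image's coordinates form column j of the matrix

the matrix is [[0, 3, 2, 3, 4, 5]; [0, 0, 25/3, 9, 16, 25]; [0, 0, 0, 145/9, 24, 50]; [0, 0, 0, 0, 715/27, 50]; [0, 0, 0, 0, 0, 3211/81]] (rows listed top to bottom)


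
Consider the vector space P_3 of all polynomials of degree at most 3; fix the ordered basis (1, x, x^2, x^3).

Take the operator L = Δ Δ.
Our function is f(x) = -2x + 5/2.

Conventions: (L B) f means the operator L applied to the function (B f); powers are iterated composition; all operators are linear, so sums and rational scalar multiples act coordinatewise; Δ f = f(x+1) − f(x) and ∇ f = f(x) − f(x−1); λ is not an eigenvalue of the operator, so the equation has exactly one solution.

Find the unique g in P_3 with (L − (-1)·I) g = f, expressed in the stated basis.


write g with unknown coordinates in the stated basis and equate coefficients in (L − (-1)·I) g = f
solving from the highest basis element down gives g = -2x + 5/2
check: L g = 0
so L g − (-1)·g = -2x + 5/2 = f ✓

the image equals g(x) = -2x + 5/2


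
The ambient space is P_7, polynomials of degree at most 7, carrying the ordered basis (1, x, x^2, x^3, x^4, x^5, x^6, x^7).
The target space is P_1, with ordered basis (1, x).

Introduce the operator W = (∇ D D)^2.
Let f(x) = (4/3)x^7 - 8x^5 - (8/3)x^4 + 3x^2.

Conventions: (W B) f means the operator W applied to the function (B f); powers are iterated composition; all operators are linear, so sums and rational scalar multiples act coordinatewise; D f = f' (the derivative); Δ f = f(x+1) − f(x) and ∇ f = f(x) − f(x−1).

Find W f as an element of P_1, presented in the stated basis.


D f = (28/3)x^6 - 40x^4 - (32/3)x^3 + 6x
D D f = 56x^5 - 160x^3 - 32x^2 + 6
∇ D D f = 280x^4 - 560x^3 + 80x^2 + 136x - 72
D (∇ D D) f = 1120x^3 - 1680x^2 + 160x + 136
D D (∇ D D) f = 3360x^2 - 3360x + 160
∇ D D (∇ D D) f = 6720x - 6720

the image equals g(x) = 6720x - 6720


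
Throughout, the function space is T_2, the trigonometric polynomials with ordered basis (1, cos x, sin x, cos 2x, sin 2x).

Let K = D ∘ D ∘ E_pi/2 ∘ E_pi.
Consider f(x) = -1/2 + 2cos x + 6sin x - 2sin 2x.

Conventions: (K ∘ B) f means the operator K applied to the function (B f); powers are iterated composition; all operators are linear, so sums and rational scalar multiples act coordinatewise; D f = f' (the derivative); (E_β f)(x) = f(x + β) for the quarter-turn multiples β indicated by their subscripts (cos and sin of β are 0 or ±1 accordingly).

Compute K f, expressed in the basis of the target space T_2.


the image equals g(x) = 6cos x - 2sin x - 8sin 2x

E_pi f = -1/2 - 2cos x - 6sin x - 2sin 2x
E_pi/2 E_pi f = -1/2 - 6cos x + 2sin x + 2sin 2x
D E_pi/2 E_pi f = 2cos x + 6sin x + 4cos 2x
D (D ∘ E_pi/2 ∘ E_pi) f = 6cos x - 2sin x - 8sin 2x


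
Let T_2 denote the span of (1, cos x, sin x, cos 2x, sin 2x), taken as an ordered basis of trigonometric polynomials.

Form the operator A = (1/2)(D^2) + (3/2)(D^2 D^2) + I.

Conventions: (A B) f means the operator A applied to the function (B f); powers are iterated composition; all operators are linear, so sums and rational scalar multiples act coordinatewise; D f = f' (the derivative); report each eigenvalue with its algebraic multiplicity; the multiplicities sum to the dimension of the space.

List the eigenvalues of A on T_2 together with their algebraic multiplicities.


image of 1: 1
image of cos x: 2cos x
image of sin x: 2sin x
image of cos 2x: 23cos 2x
image of sin 2x: 23sin 2x
the matrix is diagonal; its diagonal is (1, 2, 2, 23, 23)
for a triangular matrix the eigenvalues are the diagonal entries, with algebraic multiplicity their repetition count

λ = 1 (multiplicity 1), λ = 2 (multiplicity 2), λ = 23 (multiplicity 2)


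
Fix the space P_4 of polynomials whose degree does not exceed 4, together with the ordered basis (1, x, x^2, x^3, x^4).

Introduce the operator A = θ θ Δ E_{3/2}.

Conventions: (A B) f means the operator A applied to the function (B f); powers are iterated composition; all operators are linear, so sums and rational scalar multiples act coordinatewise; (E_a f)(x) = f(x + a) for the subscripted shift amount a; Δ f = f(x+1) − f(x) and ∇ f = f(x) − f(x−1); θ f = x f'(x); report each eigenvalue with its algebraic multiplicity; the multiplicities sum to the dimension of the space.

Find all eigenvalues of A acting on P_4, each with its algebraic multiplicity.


λ = 0 (multiplicity 5)

image of 1: 0
image of x: 0
image of x^2: 2x
image of x^3: 12x^2 + 12x
image of x^4: 36x^3 + 96x^2 + 49x
the matrix is upper triangular; its diagonal is (0, 0, 0, 0, 0)
for a triangular matrix the eigenvalues are the diagonal entries, with algebraic multiplicity their repetition count


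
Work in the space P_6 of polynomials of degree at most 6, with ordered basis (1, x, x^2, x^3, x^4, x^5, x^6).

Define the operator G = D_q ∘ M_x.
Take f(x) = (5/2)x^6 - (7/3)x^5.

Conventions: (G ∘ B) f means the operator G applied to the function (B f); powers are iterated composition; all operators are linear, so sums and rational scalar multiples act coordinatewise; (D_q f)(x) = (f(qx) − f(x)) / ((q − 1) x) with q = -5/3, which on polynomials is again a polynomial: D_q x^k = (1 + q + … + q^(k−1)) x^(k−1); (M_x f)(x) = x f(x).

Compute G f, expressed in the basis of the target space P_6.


M_x f = (5/2)x^7 - (7/3)x^6
D_q M_x f = (50195/1458)x^6 + (13034/729)x^5

g(x) = (50195/1458)x^6 + (13034/729)x^5


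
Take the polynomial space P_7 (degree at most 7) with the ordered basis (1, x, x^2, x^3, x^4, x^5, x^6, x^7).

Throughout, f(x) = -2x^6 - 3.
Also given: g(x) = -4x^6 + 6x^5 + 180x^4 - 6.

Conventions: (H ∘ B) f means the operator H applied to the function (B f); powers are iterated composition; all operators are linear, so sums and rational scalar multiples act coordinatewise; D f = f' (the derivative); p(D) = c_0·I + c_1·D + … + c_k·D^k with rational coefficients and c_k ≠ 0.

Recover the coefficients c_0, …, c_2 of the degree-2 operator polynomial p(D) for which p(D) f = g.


D^0 f = -2x^6 - 3
D^1 f = -12x^5
D^2 f = -60x^4
matching coefficients of g against c_0 f + c_1 Df + … from the top degree down determines the c_i
solution: c_0 = 2, c_1 = -1/2, c_2 = -3

p(D) = 2·I − (1/2)·D − 3·D^2, i.e. c_0 = 2, c_1 = -1/2, c_2 = -3


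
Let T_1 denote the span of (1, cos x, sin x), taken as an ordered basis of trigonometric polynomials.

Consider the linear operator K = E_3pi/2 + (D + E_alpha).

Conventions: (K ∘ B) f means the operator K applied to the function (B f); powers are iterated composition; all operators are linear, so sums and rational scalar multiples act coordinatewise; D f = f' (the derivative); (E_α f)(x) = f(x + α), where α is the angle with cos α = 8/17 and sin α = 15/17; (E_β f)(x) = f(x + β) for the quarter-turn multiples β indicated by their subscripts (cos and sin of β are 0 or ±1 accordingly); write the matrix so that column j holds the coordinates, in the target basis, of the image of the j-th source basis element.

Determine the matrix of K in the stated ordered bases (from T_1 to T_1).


image of 1: 2
image of cos x: (8/17)cos x - (15/17)sin x
image of sin x: (15/17)cos x + (8/17)sin x
each image's coordinates form column j of the matrix

the matrix is [[2, 0, 0]; [0, 8/17, 15/17]; [0, -15/17, 8/17]] (rows listed top to bottom)


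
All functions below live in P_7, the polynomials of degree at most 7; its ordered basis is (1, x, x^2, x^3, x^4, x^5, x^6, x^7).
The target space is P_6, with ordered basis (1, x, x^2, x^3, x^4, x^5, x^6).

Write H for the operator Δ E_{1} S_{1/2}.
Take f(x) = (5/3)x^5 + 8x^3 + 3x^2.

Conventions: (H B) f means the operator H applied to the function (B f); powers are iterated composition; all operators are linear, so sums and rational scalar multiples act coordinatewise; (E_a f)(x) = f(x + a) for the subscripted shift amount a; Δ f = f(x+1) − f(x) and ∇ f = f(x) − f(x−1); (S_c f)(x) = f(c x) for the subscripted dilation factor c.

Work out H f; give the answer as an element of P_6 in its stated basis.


S_{1/2} f = (5/96)x^5 + x^3 + (3/4)x^2
E_{1} S_{1/2} f = (5/96)x^5 + (25/96)x^4 + (73/48)x^3 + (205/48)x^2 + (457/96)x + 173/96
Δ E_{1} S_{1/2} f = (25/96)x^4 + (25/16)x^3 + (319/48)x^2 + (461/32)x + 1043/96

the result is g(x) = (25/96)x^4 + (25/16)x^3 + (319/48)x^2 + (461/32)x + 1043/96


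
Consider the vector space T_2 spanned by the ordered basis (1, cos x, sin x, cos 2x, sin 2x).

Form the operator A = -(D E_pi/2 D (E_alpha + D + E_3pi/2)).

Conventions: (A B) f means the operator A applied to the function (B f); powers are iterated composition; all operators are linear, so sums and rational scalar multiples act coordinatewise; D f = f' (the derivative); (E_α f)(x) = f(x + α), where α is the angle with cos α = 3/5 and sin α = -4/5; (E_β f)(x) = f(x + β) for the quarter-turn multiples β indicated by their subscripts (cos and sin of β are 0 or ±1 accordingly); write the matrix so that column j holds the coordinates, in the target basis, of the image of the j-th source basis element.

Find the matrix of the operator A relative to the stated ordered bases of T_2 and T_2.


the matrix is [[0, 0, 0, 0, 0]; [0, 4/5, 3/5, 0, 0]; [0, -3/5, 4/5, 0, 0]; [0, 0, 0, 128/25, -104/25]; [0, 0, 0, 104/25, 128/25]] (rows listed top to bottom)

image of 1: 0
image of cos x: (4/5)cos x - (3/5)sin x
image of sin x: (3/5)cos x + (4/5)sin x
image of cos 2x: (128/25)cos 2x + (104/25)sin 2x
image of sin 2x: -(104/25)cos 2x + (128/25)sin 2x
each image's coordinates form column j of the matrix


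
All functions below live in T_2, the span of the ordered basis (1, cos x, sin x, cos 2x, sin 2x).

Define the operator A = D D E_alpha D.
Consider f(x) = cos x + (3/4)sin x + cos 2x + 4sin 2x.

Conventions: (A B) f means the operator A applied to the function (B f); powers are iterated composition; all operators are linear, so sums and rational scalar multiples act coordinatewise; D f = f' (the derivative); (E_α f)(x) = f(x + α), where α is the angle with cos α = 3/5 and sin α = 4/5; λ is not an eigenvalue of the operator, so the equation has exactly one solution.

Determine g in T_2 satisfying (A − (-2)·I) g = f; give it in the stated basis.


write g with unknown coordinates in the stated basis and equate coefficients in (A − (-2)·I) g = f
solving from the highest basis element down gives g = (65/164)cos x + (15/82)sin x + (9/1234)cos 2x + (256/617)sin 2x
check: A g = (17/82)cos x + (63/164)sin x + (608/617)cos 2x + (1956/617)sin 2x
so A g − (-2)·g = cos x + (3/4)sin x + cos 2x + 4sin 2x = f ✓

the image equals g(x) = (65/164)cos x + (15/82)sin x + (9/1234)cos 2x + (256/617)sin 2x


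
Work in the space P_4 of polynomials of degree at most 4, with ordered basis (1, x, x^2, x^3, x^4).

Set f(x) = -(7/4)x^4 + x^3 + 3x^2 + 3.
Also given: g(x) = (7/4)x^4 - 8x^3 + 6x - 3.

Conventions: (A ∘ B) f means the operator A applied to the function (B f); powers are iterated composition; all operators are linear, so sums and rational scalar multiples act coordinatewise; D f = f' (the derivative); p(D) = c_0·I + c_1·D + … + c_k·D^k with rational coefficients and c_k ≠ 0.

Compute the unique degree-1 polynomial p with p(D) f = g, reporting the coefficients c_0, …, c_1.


D^0 f = -(7/4)x^4 + x^3 + 3x^2 + 3
D^1 f = -7x^3 + 3x^2 + 6x
matching coefficients of g against c_0 f + c_1 Df + … from the top degree down determines the c_i
solution: c_0 = -1, c_1 = 1

c_0 = -1, c_1 = 1


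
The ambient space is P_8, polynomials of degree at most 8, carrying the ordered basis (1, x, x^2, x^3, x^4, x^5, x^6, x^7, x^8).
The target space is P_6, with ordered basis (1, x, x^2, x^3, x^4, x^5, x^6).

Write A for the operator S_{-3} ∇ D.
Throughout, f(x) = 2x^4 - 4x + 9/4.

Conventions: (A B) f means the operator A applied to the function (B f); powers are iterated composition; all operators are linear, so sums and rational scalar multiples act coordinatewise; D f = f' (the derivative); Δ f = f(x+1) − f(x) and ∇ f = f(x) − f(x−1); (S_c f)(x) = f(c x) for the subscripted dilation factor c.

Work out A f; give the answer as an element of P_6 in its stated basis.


D f = 8x^3 - 4
∇ D f = 24x^2 - 24x + 8
S_{-3} (∇ D) f = 216x^2 + 72x + 8

g(x) = 216x^2 + 72x + 8


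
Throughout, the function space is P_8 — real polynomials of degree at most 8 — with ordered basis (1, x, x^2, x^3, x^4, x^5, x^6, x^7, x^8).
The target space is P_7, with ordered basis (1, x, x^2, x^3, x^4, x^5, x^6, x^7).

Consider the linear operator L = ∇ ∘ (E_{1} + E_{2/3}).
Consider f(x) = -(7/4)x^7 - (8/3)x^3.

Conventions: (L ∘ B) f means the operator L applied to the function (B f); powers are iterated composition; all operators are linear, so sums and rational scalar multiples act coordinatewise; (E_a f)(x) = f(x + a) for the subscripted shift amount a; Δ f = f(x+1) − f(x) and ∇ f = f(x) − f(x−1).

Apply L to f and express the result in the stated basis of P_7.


the image equals g(x) = -(49/2)x^6 - 49x^5 - (245/3)x^4 - (1960/27)x^3 - (1559/27)x^2 - (1942/81)x - 3943/729

E_{1} f = -(7/4)x^7 - (49/4)x^6 - (147/4)x^5 - (245/4)x^4 - (767/12)x^3 - (179/4)x^2 - (81/4)x - 53/12
E_{2/3} f = -(7/4)x^7 - (49/6)x^6 - (49/3)x^5 - (490/27)x^4 - (1196/81)x^3 - (824/81)x^2 - (3376/729)x - 1952/2187
(E_{1} + E_{2/3}) f = -(7/2)x^7 - (245/12)x^6 - (637/12)x^5 - (8575/108)x^4 - (25493/324)x^3 - (17795/324)x^2 - (72553/2916)x - 46445/8748
∇ (E_{1} + E_{2/3}) f = -(49/2)x^6 - 49x^5 - (245/3)x^4 - (1960/27)x^3 - (1559/27)x^2 - (1942/81)x - 3943/729


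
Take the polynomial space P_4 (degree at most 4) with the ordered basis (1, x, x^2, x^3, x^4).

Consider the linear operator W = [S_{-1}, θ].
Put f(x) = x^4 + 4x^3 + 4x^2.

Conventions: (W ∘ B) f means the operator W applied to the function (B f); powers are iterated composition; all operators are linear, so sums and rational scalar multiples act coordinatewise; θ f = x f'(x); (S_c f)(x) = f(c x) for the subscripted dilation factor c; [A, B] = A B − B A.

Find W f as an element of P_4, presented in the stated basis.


the result is g(x) = 0

θ f = 4x^4 + 12x^3 + 8x^2
S_{-1} θ f = 4x^4 - 12x^3 + 8x^2
S_{-1} f = x^4 - 4x^3 + 4x^2
θ S_{-1} f = 4x^4 - 12x^3 + 8x^2
[S_{-1}, θ] f = 0


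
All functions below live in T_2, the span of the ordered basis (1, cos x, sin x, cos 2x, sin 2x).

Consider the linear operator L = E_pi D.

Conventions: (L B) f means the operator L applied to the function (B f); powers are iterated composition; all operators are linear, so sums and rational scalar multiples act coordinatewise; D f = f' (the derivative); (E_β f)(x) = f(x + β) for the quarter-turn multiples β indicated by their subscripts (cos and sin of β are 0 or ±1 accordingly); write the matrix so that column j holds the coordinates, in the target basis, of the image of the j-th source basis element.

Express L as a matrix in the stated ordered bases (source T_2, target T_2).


the matrix is [[0, 0, 0, 0, 0]; [0, 0, -1, 0, 0]; [0, 1, 0, 0, 0]; [0, 0, 0, 0, 2]; [0, 0, 0, -2, 0]] (rows listed top to bottom)

image of 1: 0
image of cos x: sin x
image of sin x: -cos x
image of cos 2x: -2sin 2x
image of sin 2x: 2cos 2x
each image's coordinates form column j of the matrix
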